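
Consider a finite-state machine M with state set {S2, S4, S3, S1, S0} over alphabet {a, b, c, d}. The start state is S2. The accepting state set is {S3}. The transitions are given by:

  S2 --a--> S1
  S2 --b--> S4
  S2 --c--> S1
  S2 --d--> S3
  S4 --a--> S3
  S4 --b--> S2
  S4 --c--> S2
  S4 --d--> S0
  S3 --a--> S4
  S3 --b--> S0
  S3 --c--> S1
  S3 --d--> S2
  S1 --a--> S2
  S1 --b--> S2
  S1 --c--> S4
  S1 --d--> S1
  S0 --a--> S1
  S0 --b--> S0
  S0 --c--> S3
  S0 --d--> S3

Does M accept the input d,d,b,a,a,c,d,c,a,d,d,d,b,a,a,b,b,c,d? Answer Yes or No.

No

start at S2
read 'd': S2 → S3
read 'd': S3 → S2
read 'b': S2 → S4
read 'a': S4 → S3
read 'a': S3 → S4
read 'c': S4 → S2
read 'd': S2 → S3
read 'c': S3 → S1
read 'a': S1 → S2
read 'd': S2 → S3
read 'd': S3 → S2
read 'd': S2 → S3
read 'b': S3 → S0
read 'a': S0 → S1
read 'a': S1 → S2
read 'b': S2 → S4
read 'b': S4 → S2
read 'c': S2 → S1
read 'd': S1 → S1
End state S1 is not accepting.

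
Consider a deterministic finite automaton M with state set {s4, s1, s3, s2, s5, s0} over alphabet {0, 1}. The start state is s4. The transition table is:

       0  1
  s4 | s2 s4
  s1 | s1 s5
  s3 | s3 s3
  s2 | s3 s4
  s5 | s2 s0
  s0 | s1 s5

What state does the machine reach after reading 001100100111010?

s3

start at s4
read '0': s4 → s2
read '0': s2 → s3
read '1': s3 → s3
read '1': s3 → s3
read '0': s3 → s3
read '0': s3 → s3
read '1': s3 → s3
read '0': s3 → s3
read '0': s3 → s3
read '1': s3 → s3
read '1': s3 → s3
read '1': s3 → s3
read '0': s3 → s3
read '1': s3 → s3
read '0': s3 → s3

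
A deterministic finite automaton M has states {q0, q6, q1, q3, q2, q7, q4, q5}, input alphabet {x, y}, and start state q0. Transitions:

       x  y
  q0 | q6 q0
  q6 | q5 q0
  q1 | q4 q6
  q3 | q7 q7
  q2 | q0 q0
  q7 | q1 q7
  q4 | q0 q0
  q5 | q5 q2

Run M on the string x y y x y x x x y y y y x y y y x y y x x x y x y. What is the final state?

start at q0
read 'x': q0 → q6
read 'y': q6 → q0
read 'y': q0 → q0
read 'x': q0 → q6
read 'y': q6 → q0
read 'x': q0 → q6
read 'x': q6 → q5
read 'x': q5 → q5
read 'y': q5 → q2
read 'y': q2 → q0
read 'y': q0 → q0
read 'y': q0 → q0
read 'x': q0 → q6
read 'y': q6 → q0
read 'y': q0 → q0
read 'y': q0 → q0
read 'x': q0 → q6
read 'y': q6 → q0
read 'y': q0 → q0
read 'x': q0 → q6
read 'x': q6 → q5
read 'x': q5 → q5
read 'y': q5 → q2
read 'x': q2 → q0
read 'y': q0 → q0

q0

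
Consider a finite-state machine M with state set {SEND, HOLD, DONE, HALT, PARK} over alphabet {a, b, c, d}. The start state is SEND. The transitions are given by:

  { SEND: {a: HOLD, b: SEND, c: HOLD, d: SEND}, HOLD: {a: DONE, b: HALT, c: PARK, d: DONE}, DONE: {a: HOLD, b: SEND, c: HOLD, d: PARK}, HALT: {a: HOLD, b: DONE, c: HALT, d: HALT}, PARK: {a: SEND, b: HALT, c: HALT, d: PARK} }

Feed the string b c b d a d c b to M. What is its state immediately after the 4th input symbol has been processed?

HALT

Trace: SEND -b-> SEND -c-> HOLD -b-> HALT -d-> HALT
After 4 symbols: HALT.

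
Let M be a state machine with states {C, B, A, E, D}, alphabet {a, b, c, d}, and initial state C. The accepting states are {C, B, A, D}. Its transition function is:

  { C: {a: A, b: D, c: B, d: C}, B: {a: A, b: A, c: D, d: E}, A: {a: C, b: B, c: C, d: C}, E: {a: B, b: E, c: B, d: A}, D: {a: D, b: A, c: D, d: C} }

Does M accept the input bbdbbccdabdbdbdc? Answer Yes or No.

C → D → A → C → D → A → C → B → E → B → A → C → D → C → D → C → B
End state B is accepting.

Yes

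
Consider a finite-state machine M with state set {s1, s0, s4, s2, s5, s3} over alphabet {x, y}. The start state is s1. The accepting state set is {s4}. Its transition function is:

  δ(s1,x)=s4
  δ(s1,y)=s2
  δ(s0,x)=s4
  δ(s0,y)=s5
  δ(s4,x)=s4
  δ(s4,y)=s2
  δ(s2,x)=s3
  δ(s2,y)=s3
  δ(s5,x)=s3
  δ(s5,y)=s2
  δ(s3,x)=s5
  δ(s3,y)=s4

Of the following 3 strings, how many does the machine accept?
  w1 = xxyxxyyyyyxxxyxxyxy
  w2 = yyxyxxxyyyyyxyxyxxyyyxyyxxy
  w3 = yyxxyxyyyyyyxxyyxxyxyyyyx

w1:
  start at s1
  read 'x': s1 → s4
  read 'x': s4 → s4
  read 'y': s4 → s2
  read 'x': s2 → s3
  read 'x': s3 → s5
  read 'y': s5 → s2
  read 'y': s2 → s3
  read 'y': s3 → s4
  read 'y': s4 → s2
  read 'y': s2 → s3
  read 'x': s3 → s5
  read 'x': s5 → s3
  read 'x': s3 → s5
  read 'y': s5 → s2
  read 'x': s2 → s3
  read 'x': s3 → s5
  read 'y': s5 → s2
  read 'x': s2 → s3
  read 'y': s3 → s4
  end s4, accepted
w2:
  start at s1
  read 'y': s1 → s2
  read 'y': s2 → s3
  read 'x': s3 → s5
  read 'y': s5 → s2
  read 'x': s2 → s3
  read 'x': s3 → s5
  read 'x': s5 → s3
  read 'y': s3 → s4
  read 'y': s4 → s2
  read 'y': s2 → s3
  read 'y': s3 → s4
  read 'y': s4 → s2
  read 'x': s2 → s3
  read 'y': s3 → s4
  read 'x': s4 → s4
  read 'y': s4 → s2
  read 'x': s2 → s3
  read 'x': s3 → s5
  read 'y': s5 → s2
  read 'y': s2 → s3
  read 'y': s3 → s4
  read 'x': s4 → s4
  read 'y': s4 → s2
  read 'y': s2 → s3
  read 'x': s3 → s5
  read 'x': s5 → s3
  read 'y': s3 → s4
  end s4, accepted
w3:
  start at s1
  read 'y': s1 → s2
  read 'y': s2 → s3
  read 'x': s3 → s5
  read 'x': s5 → s3
  read 'y': s3 → s4
  read 'x': s4 → s4
  read 'y': s4 → s2
  read 'y': s2 → s3
  read 'y': s3 → s4
  read 'y': s4 → s2
  read 'y': s2 → s3
  read 'y': s3 → s4
  read 'x': s4 → s4
  read 'x': s4 → s4
  read 'y': s4 → s2
  read 'y': s2 → s3
  read 'x': s3 → s5
  read 'x': s5 → s3
  read 'y': s3 → s4
  read 'x': s4 → s4
  read 'y': s4 → s2
  read 'y': s2 → s3
  read 'y': s3 → s4
  read 'y': s4 → s2
  read 'x': s2 → s3
  end s3, rejected

2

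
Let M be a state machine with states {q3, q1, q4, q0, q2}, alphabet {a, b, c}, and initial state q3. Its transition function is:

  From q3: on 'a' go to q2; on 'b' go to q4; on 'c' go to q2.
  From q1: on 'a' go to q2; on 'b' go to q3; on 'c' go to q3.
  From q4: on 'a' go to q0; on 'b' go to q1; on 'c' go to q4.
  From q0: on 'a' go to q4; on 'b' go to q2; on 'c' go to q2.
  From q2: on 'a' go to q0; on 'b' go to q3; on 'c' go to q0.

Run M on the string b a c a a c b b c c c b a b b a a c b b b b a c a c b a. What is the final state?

q2

Trace: q3 -b-> q4 -a-> q0 -c-> q2 -a-> q0 -a-> q4 -c-> q4 -b-> q1 -b-> q3 -c-> q2 -c-> q0 -c-> q2 -b-> q3 -a-> q2 -b-> q3 -b-> q4 -a-> q0 -a-> q4 -c-> q4 -b-> q1 -b-> q3 -b-> q4 -b-> q1 -a-> q2 -c-> q0 -a-> q4 -c-> q4 -b-> q1 -a-> q2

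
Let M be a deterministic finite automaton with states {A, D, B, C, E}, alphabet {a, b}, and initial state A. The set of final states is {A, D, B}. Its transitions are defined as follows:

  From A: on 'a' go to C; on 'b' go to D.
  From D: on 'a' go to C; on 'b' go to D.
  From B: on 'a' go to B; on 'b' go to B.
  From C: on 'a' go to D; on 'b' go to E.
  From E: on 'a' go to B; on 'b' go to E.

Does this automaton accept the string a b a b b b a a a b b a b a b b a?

A → C → E → B → B → B → B → B → B → B → B → B → B → B → B → B → B → B
End state B is accepting.

Yes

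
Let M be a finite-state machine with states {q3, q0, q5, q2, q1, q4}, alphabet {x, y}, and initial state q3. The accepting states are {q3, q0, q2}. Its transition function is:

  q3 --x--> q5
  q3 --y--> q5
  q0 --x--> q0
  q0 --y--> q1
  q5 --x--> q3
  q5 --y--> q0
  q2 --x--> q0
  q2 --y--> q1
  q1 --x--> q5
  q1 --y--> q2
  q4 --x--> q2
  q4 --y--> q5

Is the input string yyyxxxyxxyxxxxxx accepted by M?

Yes

Trace: q3 -y-> q5 -y-> q0 -y-> q1 -x-> q5 -x-> q3 -x-> q5 -y-> q0 -x-> q0 -x-> q0 -y-> q1 -x-> q5 -x-> q3 -x-> q5 -x-> q3 -x-> q5 -x-> q3
End state q3 is accepting.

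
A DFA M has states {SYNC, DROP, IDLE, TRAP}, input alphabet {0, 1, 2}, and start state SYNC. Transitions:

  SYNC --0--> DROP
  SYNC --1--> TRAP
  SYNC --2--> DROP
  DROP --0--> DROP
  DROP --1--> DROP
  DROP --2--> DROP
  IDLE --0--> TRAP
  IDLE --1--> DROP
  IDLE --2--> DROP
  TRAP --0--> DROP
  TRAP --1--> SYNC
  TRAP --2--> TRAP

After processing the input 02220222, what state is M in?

SYNC → DROP → DROP → DROP → DROP → DROP → DROP → DROP → DROP

DROP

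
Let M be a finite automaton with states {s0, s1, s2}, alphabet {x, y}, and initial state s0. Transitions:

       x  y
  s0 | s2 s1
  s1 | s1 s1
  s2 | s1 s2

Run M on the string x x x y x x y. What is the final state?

s1

Trace: s0 -x-> s2 -x-> s1 -x-> s1 -y-> s1 -x-> s1 -x-> s1 -y-> s1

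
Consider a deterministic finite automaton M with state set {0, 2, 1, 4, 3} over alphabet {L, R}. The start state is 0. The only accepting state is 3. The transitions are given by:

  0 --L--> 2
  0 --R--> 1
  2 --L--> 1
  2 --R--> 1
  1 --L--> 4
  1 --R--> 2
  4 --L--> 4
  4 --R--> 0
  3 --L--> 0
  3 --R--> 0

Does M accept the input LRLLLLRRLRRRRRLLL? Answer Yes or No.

start at 0
read 'L': 0 → 2
read 'R': 2 → 1
read 'L': 1 → 4
read 'L': 4 → 4
read 'L': 4 → 4
read 'L': 4 → 4
read 'R': 4 → 0
read 'R': 0 → 1
read 'L': 1 → 4
read 'R': 4 → 0
read 'R': 0 → 1
read 'R': 1 → 2
read 'R': 2 → 1
read 'R': 1 → 2
read 'L': 2 → 1
read 'L': 1 → 4
read 'L': 4 → 4
End state 4 is not accepting.

No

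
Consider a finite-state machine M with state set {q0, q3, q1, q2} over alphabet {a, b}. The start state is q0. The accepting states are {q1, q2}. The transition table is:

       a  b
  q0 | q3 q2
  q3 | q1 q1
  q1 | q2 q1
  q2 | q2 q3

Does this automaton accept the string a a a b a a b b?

start at q0
read 'a': q0 → q3
read 'a': q3 → q1
read 'a': q1 → q2
read 'b': q2 → q3
read 'a': q3 → q1
read 'a': q1 → q2
read 'b': q2 → q3
read 'b': q3 → q1
End state q1 is accepting.

Yes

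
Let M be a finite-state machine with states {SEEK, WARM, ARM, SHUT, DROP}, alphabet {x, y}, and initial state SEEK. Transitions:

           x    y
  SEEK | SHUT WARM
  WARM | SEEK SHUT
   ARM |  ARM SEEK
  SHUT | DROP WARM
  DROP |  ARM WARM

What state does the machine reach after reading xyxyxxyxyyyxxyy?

SHUT

Trace: SEEK -x-> SHUT -y-> WARM -x-> SEEK -y-> WARM -x-> SEEK -x-> SHUT -y-> WARM -x-> SEEK -y-> WARM -y-> SHUT -y-> WARM -x-> SEEK -x-> SHUT -y-> WARM -y-> SHUT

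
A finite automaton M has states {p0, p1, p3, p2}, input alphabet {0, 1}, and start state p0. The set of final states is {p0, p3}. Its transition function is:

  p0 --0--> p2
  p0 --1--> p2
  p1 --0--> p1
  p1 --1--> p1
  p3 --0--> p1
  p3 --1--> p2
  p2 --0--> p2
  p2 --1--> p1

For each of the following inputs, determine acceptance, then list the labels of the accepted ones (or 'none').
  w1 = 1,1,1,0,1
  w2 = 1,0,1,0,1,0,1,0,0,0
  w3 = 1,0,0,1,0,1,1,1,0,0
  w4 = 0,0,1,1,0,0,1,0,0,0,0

w1: p0 → p2 → p1 → p1 → p1 → p1  → end p1, rejected
w2: p0 → p2 → p2 → p1 → p1 → p1 → p1 → p1 → p1 → p1 → p1  → end p1, rejected
w3: p0 → p2 → p2 → p2 → p1 → p1 → p1 → p1 → p1 → p1 → p1  → end p1, rejected
w4: p0 → p2 → p2 → p1 → p1 → p1 → p1 → p1 → p1 → p1 → p1 → p1  → end p1, rejected

none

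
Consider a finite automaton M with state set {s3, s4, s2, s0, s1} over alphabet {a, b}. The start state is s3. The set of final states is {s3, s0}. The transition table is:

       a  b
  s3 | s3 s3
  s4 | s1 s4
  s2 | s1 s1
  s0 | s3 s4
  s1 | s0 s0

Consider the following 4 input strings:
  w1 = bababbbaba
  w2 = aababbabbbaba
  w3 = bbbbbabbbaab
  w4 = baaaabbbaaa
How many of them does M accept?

w1: s3 → s3 → s3 → s3 → s3 → s3 → s3 → s3 → s3 → s3 → s3  → end s3, accepted
w2: s3 → s3 → s3 → s3 → s3 → s3 → s3 → s3 → s3 → s3 → s3 → s3 → s3 → s3  → end s3, accepted
w3: s3 → s3 → s3 → s3 → s3 → s3 → s3 → s3 → s3 → s3 → s3 → s3 → s3  → end s3, accepted
w4: s3 → s3 → s3 → s3 → s3 → s3 → s3 → s3 → s3 → s3 → s3 → s3  → end s3, accepted

4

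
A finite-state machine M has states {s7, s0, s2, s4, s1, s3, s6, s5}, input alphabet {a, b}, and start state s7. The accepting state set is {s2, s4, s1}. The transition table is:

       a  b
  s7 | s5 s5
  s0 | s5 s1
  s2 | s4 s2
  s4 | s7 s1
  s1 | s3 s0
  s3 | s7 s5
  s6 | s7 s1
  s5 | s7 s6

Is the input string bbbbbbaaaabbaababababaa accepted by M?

s7 → s5 → s6 → s1 → s0 → s1 → s0 → s5 → s7 → s5 → s7 → s5 → s6 → s7 → s5 → s6 → s7 → s5 → s7 → s5 → s7 → s5 → s7 → s5
End state s5 is not accepting.

No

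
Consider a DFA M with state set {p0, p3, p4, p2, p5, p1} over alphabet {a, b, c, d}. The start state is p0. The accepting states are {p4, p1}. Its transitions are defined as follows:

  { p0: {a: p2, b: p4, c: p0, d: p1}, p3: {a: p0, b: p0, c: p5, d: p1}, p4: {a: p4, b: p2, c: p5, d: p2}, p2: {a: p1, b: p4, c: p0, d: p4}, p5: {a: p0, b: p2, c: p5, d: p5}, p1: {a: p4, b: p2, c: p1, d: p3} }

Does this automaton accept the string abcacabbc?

No

Trace: p0 -a-> p2 -b-> p4 -c-> p5 -a-> p0 -c-> p0 -a-> p2 -b-> p4 -b-> p2 -c-> p0
End state p0 is not accepting.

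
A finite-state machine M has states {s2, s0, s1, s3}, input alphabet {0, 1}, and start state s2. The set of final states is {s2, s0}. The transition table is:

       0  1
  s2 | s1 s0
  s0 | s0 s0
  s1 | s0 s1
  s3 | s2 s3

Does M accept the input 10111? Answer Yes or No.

s2 → s0 → s0 → s0 → s0 → s0
End state s0 is accepting.

Yes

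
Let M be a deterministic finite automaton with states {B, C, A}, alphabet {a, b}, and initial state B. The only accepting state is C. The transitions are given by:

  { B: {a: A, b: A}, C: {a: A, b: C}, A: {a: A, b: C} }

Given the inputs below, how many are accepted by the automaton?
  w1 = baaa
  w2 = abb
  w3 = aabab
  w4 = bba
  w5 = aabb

w1: Trace: B -b-> A -a-> A -a-> A -a-> A  → end A, rejected
w2: Trace: B -a-> A -b-> C -b-> C  → end C, accepted
w3: Trace: B -a-> A -a-> A -b-> C -a-> A -b-> C  → end C, accepted
w4: Trace: B -b-> A -b-> C -a-> A  → end A, rejected
w5: Trace: B -a-> A -a-> A -b-> C -b-> C  → end C, accepted

3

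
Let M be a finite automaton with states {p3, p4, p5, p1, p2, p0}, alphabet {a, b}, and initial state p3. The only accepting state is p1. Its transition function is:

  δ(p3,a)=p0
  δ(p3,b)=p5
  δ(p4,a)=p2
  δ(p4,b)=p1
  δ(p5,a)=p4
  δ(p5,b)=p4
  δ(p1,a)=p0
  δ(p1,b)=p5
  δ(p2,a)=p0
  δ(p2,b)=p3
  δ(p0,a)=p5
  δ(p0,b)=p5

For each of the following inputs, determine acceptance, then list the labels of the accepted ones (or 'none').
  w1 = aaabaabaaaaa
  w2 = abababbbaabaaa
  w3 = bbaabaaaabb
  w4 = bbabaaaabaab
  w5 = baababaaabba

w3

w1: Trace: p3 -a-> p0 -a-> p5 -a-> p4 -b-> p1 -a-> p0 -a-> p5 -b-> p4 -a-> p2 -a-> p0 -a-> p5 -a-> p4 -a-> p2  → end p2, rejected
w2: Trace: p3 -a-> p0 -b-> p5 -a-> p4 -b-> p1 -a-> p0 -b-> p5 -b-> p4 -b-> p1 -a-> p0 -a-> p5 -b-> p4 -a-> p2 -a-> p0 -a-> p5  → end p5, rejected
w3: Trace: p3 -b-> p5 -b-> p4 -a-> p2 -a-> p0 -b-> p5 -a-> p4 -a-> p2 -a-> p0 -a-> p5 -b-> p4 -b-> p1  → end p1, accepted
w4: Trace: p3 -b-> p5 -b-> p4 -a-> p2 -b-> p3 -a-> p0 -a-> p5 -a-> p4 -a-> p2 -b-> p3 -a-> p0 -a-> p5 -b-> p4  → end p4, rejected
w5: Trace: p3 -b-> p5 -a-> p4 -a-> p2 -b-> p3 -a-> p0 -b-> p5 -a-> p4 -a-> p2 -a-> p0 -b-> p5 -b-> p4 -a-> p2  → end p2, rejected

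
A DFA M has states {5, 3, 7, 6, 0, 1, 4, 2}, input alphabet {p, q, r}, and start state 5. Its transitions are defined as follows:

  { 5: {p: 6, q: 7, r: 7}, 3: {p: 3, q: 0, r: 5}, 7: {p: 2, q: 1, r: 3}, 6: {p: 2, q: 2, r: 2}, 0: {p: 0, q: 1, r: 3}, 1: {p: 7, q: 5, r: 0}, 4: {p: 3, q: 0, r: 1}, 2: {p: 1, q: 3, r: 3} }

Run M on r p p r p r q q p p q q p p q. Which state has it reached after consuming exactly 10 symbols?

Trace: 5 -r-> 7 -p-> 2 -p-> 1 -r-> 0 -p-> 0 -r-> 3 -q-> 0 -q-> 1 -p-> 7 -p-> 2
After 10 symbols: 2.

2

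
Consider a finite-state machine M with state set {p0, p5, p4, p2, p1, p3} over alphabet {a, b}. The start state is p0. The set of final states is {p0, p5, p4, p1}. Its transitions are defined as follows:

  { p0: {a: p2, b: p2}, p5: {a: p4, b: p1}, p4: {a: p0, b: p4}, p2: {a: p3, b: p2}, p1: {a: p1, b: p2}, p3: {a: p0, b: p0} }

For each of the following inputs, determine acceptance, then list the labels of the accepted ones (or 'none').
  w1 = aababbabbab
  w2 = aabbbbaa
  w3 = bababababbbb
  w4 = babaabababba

w1, w2

w1: p0 → p2 → p3 → p0 → p2 → p2 → p2 → p3 → p0 → p2 → p3 → p0  → end p0, accepted
w2: p0 → p2 → p3 → p0 → p2 → p2 → p2 → p3 → p0  → end p0, accepted
w3: p0 → p2 → p3 → p0 → p2 → p2 → p3 → p0 → p2 → p2 → p2 → p2 → p2  → end p2, rejected
w4: p0 → p2 → p3 → p0 → p2 → p3 → p0 → p2 → p2 → p3 → p0 → p2 → p3  → end p3, rejected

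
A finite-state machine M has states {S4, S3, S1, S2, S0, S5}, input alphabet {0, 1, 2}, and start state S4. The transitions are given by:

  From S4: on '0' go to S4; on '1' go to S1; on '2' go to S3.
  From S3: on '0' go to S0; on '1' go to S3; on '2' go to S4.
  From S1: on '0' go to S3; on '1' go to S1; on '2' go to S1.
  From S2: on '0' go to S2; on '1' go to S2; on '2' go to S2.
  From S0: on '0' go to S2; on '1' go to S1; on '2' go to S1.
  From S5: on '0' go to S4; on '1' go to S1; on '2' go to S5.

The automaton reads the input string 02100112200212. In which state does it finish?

S2

Trace: S4 -0-> S4 -2-> S3 -1-> S3 -0-> S0 -0-> S2 -1-> S2 -1-> S2 -2-> S2 -2-> S2 -0-> S2 -0-> S2 -2-> S2 -1-> S2 -2-> S2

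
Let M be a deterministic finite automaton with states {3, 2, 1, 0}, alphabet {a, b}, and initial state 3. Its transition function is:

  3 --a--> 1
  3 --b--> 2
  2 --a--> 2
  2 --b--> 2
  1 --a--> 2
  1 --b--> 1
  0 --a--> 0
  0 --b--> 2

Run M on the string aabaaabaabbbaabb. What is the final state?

Trace: 3 -a-> 1 -a-> 2 -b-> 2 -a-> 2 -a-> 2 -a-> 2 -b-> 2 -a-> 2 -a-> 2 -b-> 2 -b-> 2 -b-> 2 -a-> 2 -a-> 2 -b-> 2 -b-> 2

2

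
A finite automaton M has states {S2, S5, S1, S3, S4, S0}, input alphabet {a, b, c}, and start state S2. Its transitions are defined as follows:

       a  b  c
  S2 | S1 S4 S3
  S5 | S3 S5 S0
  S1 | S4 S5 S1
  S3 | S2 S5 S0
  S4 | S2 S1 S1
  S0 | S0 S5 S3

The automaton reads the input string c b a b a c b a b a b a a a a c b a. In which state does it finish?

S2 → S3 → S5 → S3 → S5 → S3 → S0 → S5 → S3 → S5 → S3 → S5 → S3 → S2 → S1 → S4 → S1 → S5 → S3

S3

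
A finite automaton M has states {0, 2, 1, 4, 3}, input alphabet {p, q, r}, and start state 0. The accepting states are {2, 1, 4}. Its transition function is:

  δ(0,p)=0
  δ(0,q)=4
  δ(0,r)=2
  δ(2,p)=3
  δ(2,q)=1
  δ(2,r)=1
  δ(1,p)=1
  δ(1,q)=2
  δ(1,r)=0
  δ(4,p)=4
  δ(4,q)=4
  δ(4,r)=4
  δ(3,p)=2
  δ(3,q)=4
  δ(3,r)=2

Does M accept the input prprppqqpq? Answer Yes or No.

0 → 0 → 2 → 3 → 2 → 3 → 2 → 1 → 2 → 3 → 4
End state 4 is accepting.

Yes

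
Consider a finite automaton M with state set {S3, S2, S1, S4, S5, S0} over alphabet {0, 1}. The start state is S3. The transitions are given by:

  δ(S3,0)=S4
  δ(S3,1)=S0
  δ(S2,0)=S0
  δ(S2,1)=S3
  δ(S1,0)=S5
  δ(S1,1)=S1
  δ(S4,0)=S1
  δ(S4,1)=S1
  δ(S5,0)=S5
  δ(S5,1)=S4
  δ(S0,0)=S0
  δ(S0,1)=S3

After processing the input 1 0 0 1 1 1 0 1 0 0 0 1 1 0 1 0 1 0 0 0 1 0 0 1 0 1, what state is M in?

S1

Trace: S3 -1-> S0 -0-> S0 -0-> S0 -1-> S3 -1-> S0 -1-> S3 -0-> S4 -1-> S1 -0-> S5 -0-> S5 -0-> S5 -1-> S4 -1-> S1 -0-> S5 -1-> S4 -0-> S1 -1-> S1 -0-> S5 -0-> S5 -0-> S5 -1-> S4 -0-> S1 -0-> S5 -1-> S4 -0-> S1 -1-> S1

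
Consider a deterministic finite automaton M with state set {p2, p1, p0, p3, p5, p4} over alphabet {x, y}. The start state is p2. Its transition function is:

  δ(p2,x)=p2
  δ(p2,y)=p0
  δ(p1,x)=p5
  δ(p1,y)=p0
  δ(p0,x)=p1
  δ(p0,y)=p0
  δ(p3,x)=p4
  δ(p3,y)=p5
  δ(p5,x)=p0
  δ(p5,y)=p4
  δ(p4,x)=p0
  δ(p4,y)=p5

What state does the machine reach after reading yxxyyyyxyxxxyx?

p1

p2 → p0 → p1 → p5 → p4 → p5 → p4 → p5 → p0 → p0 → p1 → p5 → p0 → p0 → p1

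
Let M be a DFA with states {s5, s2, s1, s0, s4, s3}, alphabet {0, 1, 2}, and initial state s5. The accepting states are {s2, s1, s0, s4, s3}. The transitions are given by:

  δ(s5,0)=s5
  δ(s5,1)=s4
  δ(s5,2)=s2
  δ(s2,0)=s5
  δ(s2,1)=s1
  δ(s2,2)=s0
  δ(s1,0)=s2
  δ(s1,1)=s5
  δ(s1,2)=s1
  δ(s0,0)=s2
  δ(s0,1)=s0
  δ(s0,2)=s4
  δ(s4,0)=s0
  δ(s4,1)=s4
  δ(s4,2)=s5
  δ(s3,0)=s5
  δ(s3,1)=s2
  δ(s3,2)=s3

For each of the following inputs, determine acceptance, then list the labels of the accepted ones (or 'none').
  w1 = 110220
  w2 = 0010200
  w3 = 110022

w2, w3

w1: Trace: s5 -1-> s4 -1-> s4 -0-> s0 -2-> s4 -2-> s5 -0-> s5  → end s5, rejected
w2: Trace: s5 -0-> s5 -0-> s5 -1-> s4 -0-> s0 -2-> s4 -0-> s0 -0-> s2  → end s2, accepted
w3: Trace: s5 -1-> s4 -1-> s4 -0-> s0 -0-> s2 -2-> s0 -2-> s4  → end s4, accepted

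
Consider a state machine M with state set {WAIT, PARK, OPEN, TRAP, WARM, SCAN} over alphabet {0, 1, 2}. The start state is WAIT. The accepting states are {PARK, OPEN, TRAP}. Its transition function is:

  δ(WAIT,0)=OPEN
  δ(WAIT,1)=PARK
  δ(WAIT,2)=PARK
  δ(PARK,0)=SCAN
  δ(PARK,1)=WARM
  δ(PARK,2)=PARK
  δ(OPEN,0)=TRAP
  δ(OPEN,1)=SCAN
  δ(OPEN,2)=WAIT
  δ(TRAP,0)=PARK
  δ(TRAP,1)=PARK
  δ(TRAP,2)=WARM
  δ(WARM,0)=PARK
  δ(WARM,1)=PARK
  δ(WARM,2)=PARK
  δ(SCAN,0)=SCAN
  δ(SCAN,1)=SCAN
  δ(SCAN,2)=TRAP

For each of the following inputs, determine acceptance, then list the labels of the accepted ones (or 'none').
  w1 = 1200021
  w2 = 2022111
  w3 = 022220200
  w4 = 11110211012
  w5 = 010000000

w1: WAIT → PARK → PARK → SCAN → SCAN → SCAN → TRAP → PARK  → end PARK, accepted
w2: WAIT → PARK → SCAN → TRAP → WARM → PARK → WARM → PARK  → end PARK, accepted
w3: WAIT → OPEN → WAIT → PARK → PARK → PARK → SCAN → TRAP → PARK → SCAN  → end SCAN, rejected
w4: WAIT → PARK → WARM → PARK → WARM → PARK → PARK → WARM → PARK → SCAN → SCAN → TRAP  → end TRAP, accepted
w5: WAIT → OPEN → SCAN → SCAN → SCAN → SCAN → SCAN → SCAN → SCAN → SCAN  → end SCAN, rejected

w1, w2, w4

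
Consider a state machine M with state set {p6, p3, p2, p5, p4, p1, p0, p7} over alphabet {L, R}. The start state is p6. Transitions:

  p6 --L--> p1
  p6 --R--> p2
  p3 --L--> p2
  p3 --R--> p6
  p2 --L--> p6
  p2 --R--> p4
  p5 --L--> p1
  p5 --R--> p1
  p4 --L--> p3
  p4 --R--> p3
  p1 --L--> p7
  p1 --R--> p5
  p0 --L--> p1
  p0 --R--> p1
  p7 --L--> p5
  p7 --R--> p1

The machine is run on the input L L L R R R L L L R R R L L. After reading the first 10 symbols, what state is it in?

p6 → p1 → p7 → p5 → p1 → p5 → p1 → p7 → p5 → p1 → p5
After 10 symbols: p5.

p5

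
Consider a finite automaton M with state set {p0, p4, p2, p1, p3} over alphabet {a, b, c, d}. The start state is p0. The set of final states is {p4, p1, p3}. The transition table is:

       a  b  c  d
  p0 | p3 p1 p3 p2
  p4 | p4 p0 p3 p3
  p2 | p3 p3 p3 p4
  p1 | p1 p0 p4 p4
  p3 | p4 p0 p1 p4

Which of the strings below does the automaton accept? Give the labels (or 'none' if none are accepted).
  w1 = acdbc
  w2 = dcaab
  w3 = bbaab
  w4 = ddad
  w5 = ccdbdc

w1, w4, w5

w1:
  start at p0
  read 'a': p0 → p3
  read 'c': p3 → p1
  read 'd': p1 → p4
  read 'b': p4 → p0
  read 'c': p0 → p3
  end p3, accepted
w2:
  start at p0
  read 'd': p0 → p2
  read 'c': p2 → p3
  read 'a': p3 → p4
  read 'a': p4 → p4
  read 'b': p4 → p0
  end p0, rejected
w3:
  start at p0
  read 'b': p0 → p1
  read 'b': p1 → p0
  read 'a': p0 → p3
  read 'a': p3 → p4
  read 'b': p4 → p0
  end p0, rejected
w4:
  start at p0
  read 'd': p0 → p2
  read 'd': p2 → p4
  read 'a': p4 → p4
  read 'd': p4 → p3
  end p3, accepted
w5:
  start at p0
  read 'c': p0 → p3
  read 'c': p3 → p1
  read 'd': p1 → p4
  read 'b': p4 → p0
  read 'd': p0 → p2
  read 'c': p2 → p3
  end p3, accepted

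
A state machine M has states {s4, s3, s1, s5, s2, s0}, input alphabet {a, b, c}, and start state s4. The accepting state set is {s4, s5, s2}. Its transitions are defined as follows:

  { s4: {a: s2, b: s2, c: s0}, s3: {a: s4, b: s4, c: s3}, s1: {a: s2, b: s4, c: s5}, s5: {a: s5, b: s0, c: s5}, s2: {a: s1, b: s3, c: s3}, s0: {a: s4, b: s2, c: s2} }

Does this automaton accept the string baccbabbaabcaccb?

start at s4
read 'b': s4 → s2
read 'a': s2 → s1
read 'c': s1 → s5
read 'c': s5 → s5
read 'b': s5 → s0
read 'a': s0 → s4
read 'b': s4 → s2
read 'b': s2 → s3
read 'a': s3 → s4
read 'a': s4 → s2
read 'b': s2 → s3
read 'c': s3 → s3
read 'a': s3 → s4
read 'c': s4 → s0
read 'c': s0 → s2
read 'b': s2 → s3
End state s3 is not accepting.

No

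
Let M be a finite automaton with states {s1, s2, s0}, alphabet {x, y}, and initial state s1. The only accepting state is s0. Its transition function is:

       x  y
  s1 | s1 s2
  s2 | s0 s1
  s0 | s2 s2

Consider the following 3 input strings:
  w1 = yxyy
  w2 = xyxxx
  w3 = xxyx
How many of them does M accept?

2

w1: s1 → s2 → s0 → s2 → s1  → end s1, rejected
w2: s1 → s1 → s2 → s0 → s2 → s0  → end s0, accepted
w3: s1 → s1 → s1 → s2 → s0  → end s0, accepted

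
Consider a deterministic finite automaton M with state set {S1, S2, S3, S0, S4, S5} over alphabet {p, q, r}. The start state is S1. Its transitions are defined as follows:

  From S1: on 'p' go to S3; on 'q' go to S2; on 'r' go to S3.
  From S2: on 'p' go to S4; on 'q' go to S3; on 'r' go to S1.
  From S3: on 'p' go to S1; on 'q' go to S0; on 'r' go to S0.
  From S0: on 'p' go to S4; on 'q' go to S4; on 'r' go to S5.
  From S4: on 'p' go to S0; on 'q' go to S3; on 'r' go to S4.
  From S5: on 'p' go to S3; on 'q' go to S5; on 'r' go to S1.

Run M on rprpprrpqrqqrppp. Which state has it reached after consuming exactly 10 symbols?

S5

start at S1
read 'r': S1 → S3
read 'p': S3 → S1
read 'r': S1 → S3
read 'p': S3 → S1
read 'p': S1 → S3
read 'r': S3 → S0
read 'r': S0 → S5
read 'p': S5 → S3
read 'q': S3 → S0
read 'r': S0 → S5
After 10 symbols: S5.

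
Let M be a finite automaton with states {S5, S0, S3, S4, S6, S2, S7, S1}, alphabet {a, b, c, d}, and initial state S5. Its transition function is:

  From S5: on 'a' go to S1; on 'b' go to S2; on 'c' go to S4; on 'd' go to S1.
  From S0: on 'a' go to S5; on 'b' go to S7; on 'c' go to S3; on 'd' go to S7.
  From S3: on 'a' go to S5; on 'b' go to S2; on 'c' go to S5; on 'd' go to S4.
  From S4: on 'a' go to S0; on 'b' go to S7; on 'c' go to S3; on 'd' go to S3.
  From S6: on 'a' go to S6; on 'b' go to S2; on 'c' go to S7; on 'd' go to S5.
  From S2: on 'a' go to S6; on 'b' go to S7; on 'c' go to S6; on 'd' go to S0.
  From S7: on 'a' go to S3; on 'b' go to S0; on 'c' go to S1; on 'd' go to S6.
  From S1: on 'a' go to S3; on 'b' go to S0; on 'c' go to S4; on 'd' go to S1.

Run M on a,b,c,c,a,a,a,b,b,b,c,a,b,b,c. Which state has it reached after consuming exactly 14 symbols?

S7

Trace: S5 -a-> S1 -b-> S0 -c-> S3 -c-> S5 -a-> S1 -a-> S3 -a-> S5 -b-> S2 -b-> S7 -b-> S0 -c-> S3 -a-> S5 -b-> S2 -b-> S7
After 14 symbols: S7.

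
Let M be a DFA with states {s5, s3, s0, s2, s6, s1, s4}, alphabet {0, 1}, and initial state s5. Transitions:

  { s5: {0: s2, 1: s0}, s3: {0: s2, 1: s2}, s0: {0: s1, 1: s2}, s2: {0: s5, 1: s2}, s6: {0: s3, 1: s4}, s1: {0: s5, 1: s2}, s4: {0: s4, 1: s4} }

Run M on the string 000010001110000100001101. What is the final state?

Trace: s5 -0-> s2 -0-> s5 -0-> s2 -0-> s5 -1-> s0 -0-> s1 -0-> s5 -0-> s2 -1-> s2 -1-> s2 -1-> s2 -0-> s5 -0-> s2 -0-> s5 -0-> s2 -1-> s2 -0-> s5 -0-> s2 -0-> s5 -0-> s2 -1-> s2 -1-> s2 -0-> s5 -1-> s0

s0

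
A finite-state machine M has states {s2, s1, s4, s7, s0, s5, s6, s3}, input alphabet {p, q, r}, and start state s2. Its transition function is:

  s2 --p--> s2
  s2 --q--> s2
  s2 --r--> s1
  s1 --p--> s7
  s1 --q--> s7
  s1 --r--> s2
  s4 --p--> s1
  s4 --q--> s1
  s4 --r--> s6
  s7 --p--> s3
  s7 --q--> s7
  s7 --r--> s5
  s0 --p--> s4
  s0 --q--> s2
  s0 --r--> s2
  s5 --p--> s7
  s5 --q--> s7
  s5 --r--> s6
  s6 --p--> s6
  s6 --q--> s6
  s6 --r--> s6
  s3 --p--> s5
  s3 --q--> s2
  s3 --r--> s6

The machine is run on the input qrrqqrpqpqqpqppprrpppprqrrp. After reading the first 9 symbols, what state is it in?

s2 → s2 → s1 → s2 → s2 → s2 → s1 → s7 → s7 → s3
After 9 symbols: s3.

s3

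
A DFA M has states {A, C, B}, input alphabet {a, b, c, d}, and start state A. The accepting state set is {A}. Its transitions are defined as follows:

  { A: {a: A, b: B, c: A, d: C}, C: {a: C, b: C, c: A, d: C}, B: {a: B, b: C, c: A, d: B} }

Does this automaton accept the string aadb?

Trace: A -a-> A -a-> A -d-> C -b-> C
End state C is not accepting.

No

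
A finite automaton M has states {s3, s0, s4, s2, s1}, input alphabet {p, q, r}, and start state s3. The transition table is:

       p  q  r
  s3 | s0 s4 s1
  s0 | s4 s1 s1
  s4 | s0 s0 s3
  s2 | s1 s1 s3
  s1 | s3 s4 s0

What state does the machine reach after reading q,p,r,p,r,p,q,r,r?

s1

Trace: s3 -q-> s4 -p-> s0 -r-> s1 -p-> s3 -r-> s1 -p-> s3 -q-> s4 -r-> s3 -r-> s1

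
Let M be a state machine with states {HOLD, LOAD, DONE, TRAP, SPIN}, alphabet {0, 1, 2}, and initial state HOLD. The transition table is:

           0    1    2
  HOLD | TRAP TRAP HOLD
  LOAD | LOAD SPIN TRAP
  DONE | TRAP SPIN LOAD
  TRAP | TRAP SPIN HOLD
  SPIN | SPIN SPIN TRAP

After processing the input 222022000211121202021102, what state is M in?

start at HOLD
read '2': HOLD → HOLD
read '2': HOLD → HOLD
read '2': HOLD → HOLD
read '0': HOLD → TRAP
read '2': TRAP → HOLD
read '2': HOLD → HOLD
read '0': HOLD → TRAP
read '0': TRAP → TRAP
read '0': TRAP → TRAP
read '2': TRAP → HOLD
read '1': HOLD → TRAP
read '1': TRAP → SPIN
read '1': SPIN → SPIN
read '2': SPIN → TRAP
read '1': TRAP → SPIN
read '2': SPIN → TRAP
read '0': TRAP → TRAP
read '2': TRAP → HOLD
read '0': HOLD → TRAP
read '2': TRAP → HOLD
read '1': HOLD → TRAP
read '1': TRAP → SPIN
read '0': SPIN → SPIN
read '2': SPIN → TRAP

TRAP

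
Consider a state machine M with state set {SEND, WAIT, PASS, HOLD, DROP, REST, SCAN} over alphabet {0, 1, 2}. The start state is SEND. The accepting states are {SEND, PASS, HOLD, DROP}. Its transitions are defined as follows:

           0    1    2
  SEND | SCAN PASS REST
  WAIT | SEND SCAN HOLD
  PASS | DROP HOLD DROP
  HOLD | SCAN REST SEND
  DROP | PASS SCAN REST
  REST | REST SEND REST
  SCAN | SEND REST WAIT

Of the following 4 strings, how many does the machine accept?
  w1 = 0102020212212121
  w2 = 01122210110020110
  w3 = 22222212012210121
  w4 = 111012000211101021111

w1:
  start at SEND
  read '0': SEND → SCAN
  read '1': SCAN → REST
  read '0': REST → REST
  read '2': REST → REST
  read '0': REST → REST
  read '2': REST → REST
  read '0': REST → REST
  read '2': REST → REST
  read '1': REST → SEND
  read '2': SEND → REST
  read '2': REST → REST
  read '1': REST → SEND
  read '2': SEND → REST
  read '1': REST → SEND
  read '2': SEND → REST
  read '1': REST → SEND
  end SEND, accepted
w2:
  start at SEND
  read '0': SEND → SCAN
  read '1': SCAN → REST
  read '1': REST → SEND
  read '2': SEND → REST
  read '2': REST → REST
  read '2': REST → REST
  read '1': REST → SEND
  read '0': SEND → SCAN
  read '1': SCAN → REST
  read '1': REST → SEND
  read '0': SEND → SCAN
  read '0': SCAN → SEND
  read '2': SEND → REST
  read '0': REST → REST
  read '1': REST → SEND
  read '1': SEND → PASS
  read '0': PASS → DROP
  end DROP, accepted
w3:
  start at SEND
  read '2': SEND → REST
  read '2': REST → REST
  read '2': REST → REST
  read '2': REST → REST
  read '2': REST → REST
  read '2': REST → REST
  read '1': REST → SEND
  read '2': SEND → REST
  read '0': REST → REST
  read '1': REST → SEND
  read '2': SEND → REST
  read '2': REST → REST
  read '1': REST → SEND
  read '0': SEND → SCAN
  read '1': SCAN → REST
  read '2': REST → REST
  read '1': REST → SEND
  end SEND, accepted
w4:
  start at SEND
  read '1': SEND → PASS
  read '1': PASS → HOLD
  read '1': HOLD → REST
  read '0': REST → REST
  read '1': REST → SEND
  read '2': SEND → REST
  read '0': REST → REST
  read '0': REST → REST
  read '0': REST → REST
  read '2': REST → REST
  read '1': REST → SEND
  read '1': SEND → PASS
  read '1': PASS → HOLD
  read '0': HOLD → SCAN
  read '1': SCAN → REST
  read '0': REST → REST
  read '2': REST → REST
  read '1': REST → SEND
  read '1': SEND → PASS
  read '1': PASS → HOLD
  read '1': HOLD → REST
  end REST, rejected

3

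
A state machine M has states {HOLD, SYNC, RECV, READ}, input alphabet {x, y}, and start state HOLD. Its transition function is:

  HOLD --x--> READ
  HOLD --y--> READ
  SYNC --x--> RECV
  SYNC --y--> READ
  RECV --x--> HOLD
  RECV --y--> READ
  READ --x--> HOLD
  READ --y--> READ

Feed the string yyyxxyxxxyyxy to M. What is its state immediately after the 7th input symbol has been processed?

HOLD

Trace: HOLD -y-> READ -y-> READ -y-> READ -x-> HOLD -x-> READ -y-> READ -x-> HOLD
After 7 symbols: HOLD.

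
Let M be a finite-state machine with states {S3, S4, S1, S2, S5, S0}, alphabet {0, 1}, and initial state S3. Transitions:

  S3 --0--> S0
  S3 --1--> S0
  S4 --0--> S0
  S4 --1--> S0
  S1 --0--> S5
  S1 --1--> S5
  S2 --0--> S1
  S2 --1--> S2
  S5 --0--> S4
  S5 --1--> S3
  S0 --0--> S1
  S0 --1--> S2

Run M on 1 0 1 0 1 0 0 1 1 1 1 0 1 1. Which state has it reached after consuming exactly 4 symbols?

start at S3
read '1': S3 → S0
read '0': S0 → S1
read '1': S1 → S5
read '0': S5 → S4
After 4 symbols: S4.

S4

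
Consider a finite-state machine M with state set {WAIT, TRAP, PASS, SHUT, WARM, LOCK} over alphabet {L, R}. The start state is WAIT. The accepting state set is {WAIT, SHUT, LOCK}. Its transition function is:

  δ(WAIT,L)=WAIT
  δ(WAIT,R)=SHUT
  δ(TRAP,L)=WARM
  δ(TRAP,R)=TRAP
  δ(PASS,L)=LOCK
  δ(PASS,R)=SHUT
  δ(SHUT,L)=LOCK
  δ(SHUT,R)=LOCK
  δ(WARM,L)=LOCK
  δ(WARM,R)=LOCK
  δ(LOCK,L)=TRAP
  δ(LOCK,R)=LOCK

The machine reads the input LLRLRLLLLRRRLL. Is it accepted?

Yes

WAIT → WAIT → WAIT → SHUT → LOCK → LOCK → TRAP → WARM → LOCK → TRAP → TRAP → TRAP → TRAP → WARM → LOCK
End state LOCK is accepting.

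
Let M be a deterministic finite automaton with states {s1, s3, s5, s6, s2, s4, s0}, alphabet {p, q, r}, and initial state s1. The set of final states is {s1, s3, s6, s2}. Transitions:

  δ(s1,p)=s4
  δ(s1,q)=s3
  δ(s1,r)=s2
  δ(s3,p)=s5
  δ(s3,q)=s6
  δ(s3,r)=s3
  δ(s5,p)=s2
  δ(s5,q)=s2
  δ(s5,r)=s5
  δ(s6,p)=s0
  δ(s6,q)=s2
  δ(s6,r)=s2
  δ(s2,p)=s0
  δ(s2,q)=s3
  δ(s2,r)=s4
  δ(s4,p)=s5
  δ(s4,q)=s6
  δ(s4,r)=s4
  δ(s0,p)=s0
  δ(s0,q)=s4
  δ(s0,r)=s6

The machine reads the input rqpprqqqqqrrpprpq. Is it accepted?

Yes

Trace: s1 -r-> s2 -q-> s3 -p-> s5 -p-> s2 -r-> s4 -q-> s6 -q-> s2 -q-> s3 -q-> s6 -q-> s2 -r-> s4 -r-> s4 -p-> s5 -p-> s2 -r-> s4 -p-> s5 -q-> s2
End state s2 is accepting.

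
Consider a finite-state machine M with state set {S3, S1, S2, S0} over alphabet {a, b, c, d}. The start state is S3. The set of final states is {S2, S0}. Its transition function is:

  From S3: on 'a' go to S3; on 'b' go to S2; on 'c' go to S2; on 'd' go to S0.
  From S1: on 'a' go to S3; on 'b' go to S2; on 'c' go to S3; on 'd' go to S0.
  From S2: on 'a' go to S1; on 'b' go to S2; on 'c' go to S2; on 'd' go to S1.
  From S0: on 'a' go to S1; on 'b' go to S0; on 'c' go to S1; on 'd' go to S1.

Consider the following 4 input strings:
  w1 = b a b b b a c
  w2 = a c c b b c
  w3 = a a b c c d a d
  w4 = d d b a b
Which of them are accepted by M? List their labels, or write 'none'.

w2, w3, w4

w1:
  start at S3
  read 'b': S3 → S2
  read 'a': S2 → S1
  read 'b': S1 → S2
  read 'b': S2 → S2
  read 'b': S2 → S2
  read 'a': S2 → S1
  read 'c': S1 → S3
  end S3, rejected
w2:
  start at S3
  read 'a': S3 → S3
  read 'c': S3 → S2
  read 'c': S2 → S2
  read 'b': S2 → S2
  read 'b': S2 → S2
  read 'c': S2 → S2
  end S2, accepted
w3:
  start at S3
  read 'a': S3 → S3
  read 'a': S3 → S3
  read 'b': S3 → S2
  read 'c': S2 → S2
  read 'c': S2 → S2
  read 'd': S2 → S1
  read 'a': S1 → S3
  read 'd': S3 → S0
  end S0, accepted
w4:
  start at S3
  read 'd': S3 → S0
  read 'd': S0 → S1
  read 'b': S1 → S2
  read 'a': S2 → S1
  read 'b': S1 → S2
  end S2, accepted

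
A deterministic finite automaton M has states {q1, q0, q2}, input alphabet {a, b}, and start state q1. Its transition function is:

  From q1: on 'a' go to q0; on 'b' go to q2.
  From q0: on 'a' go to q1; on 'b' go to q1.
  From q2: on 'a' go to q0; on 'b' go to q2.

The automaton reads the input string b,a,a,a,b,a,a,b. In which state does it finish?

q1 → q2 → q0 → q1 → q0 → q1 → q0 → q1 → q2

q2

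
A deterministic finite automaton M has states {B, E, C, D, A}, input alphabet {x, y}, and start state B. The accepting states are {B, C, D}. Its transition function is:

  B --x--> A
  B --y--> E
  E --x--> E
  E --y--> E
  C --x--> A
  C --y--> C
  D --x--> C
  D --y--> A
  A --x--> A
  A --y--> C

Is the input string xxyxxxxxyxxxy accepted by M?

Yes

B → A → A → C → A → A → A → A → A → C → A → A → A → C
End state C is accepting.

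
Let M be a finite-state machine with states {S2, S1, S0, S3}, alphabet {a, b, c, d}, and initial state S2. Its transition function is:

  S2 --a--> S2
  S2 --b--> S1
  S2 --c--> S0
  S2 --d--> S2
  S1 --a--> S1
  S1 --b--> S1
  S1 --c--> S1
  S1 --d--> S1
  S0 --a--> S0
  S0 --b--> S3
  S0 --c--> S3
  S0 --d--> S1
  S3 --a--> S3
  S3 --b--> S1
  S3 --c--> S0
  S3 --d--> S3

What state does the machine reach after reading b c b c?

Trace: S2 -b-> S1 -c-> S1 -b-> S1 -c-> S1

S1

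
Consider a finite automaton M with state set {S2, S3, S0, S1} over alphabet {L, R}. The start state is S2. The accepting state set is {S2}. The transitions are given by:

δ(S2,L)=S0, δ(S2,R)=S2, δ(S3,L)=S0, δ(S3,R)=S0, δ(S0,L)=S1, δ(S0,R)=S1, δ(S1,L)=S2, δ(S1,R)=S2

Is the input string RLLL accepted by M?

Yes

start at S2
read 'R': S2 → S2
read 'L': S2 → S0
read 'L': S0 → S1
read 'L': S1 → S2
End state S2 is accepting.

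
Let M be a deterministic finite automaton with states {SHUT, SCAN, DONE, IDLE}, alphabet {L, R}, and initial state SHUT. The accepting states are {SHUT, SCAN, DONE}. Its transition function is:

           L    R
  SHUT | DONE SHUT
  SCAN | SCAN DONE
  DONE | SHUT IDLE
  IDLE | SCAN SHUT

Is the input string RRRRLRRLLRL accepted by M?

Yes

Trace: SHUT -R-> SHUT -R-> SHUT -R-> SHUT -R-> SHUT -L-> DONE -R-> IDLE -R-> SHUT -L-> DONE -L-> SHUT -R-> SHUT -L-> DONE
End state DONE is accepting.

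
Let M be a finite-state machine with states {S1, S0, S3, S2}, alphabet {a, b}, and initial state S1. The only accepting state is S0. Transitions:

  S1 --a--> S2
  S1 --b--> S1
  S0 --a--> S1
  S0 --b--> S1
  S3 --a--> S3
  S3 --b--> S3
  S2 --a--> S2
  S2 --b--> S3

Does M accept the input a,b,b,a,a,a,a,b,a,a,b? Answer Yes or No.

No

Trace: S1 -a-> S2 -b-> S3 -b-> S3 -a-> S3 -a-> S3 -a-> S3 -a-> S3 -b-> S3 -a-> S3 -a-> S3 -b-> S3
End state S3 is not accepting.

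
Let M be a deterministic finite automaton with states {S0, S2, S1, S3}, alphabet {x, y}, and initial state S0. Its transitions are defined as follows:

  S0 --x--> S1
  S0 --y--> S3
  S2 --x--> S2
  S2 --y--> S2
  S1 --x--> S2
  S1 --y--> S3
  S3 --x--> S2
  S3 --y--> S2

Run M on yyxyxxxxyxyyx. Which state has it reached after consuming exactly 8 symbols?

S2

start at S0
read 'y': S0 → S3
read 'y': S3 → S2
read 'x': S2 → S2
read 'y': S2 → S2
read 'x': S2 → S2
read 'x': S2 → S2
read 'x': S2 → S2
read 'x': S2 → S2
After 8 symbols: S2.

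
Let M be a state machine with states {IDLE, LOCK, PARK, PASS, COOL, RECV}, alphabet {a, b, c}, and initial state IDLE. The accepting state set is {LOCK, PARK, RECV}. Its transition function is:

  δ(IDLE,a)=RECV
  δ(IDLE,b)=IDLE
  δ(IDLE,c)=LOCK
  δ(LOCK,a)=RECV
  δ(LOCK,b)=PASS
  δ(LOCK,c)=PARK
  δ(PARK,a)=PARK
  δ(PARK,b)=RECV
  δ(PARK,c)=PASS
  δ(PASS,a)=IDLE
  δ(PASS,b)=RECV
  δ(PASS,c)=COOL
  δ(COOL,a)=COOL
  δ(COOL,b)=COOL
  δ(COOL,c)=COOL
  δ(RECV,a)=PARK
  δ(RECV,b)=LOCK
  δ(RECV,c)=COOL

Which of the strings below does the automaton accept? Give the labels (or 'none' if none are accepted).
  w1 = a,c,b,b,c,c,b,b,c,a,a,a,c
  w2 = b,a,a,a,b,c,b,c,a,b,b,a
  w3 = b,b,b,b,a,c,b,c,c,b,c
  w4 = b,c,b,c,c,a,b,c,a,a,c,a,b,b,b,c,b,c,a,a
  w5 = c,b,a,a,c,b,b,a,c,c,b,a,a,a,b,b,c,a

none

w1: Trace: IDLE -a-> RECV -c-> COOL -b-> COOL -b-> COOL -c-> COOL -c-> COOL -b-> COOL -b-> COOL -c-> COOL -a-> COOL -a-> COOL -a-> COOL -c-> COOL  → end COOL, rejected
w2: Trace: IDLE -b-> IDLE -a-> RECV -a-> PARK -a-> PARK -b-> RECV -c-> COOL -b-> COOL -c-> COOL -a-> COOL -b-> COOL -b-> COOL -a-> COOL  → end COOL, rejected
w3: Trace: IDLE -b-> IDLE -b-> IDLE -b-> IDLE -b-> IDLE -a-> RECV -c-> COOL -b-> COOL -c-> COOL -c-> COOL -b-> COOL -c-> COOL  → end COOL, rejected
w4: Trace: IDLE -b-> IDLE -c-> LOCK -b-> PASS -c-> COOL -c-> COOL -a-> COOL -b-> COOL -c-> COOL -a-> COOL -a-> COOL -c-> COOL -a-> COOL -b-> COOL -b-> COOL -b-> COOL -c-> COOL -b-> COOL -c-> COOL -a-> COOL -a-> COOL  → end COOL, rejected
w5: Trace: IDLE -c-> LOCK -b-> PASS -a-> IDLE -a-> RECV -c-> COOL -b-> COOL -b-> COOL -a-> COOL -c-> COOL -c-> COOL -b-> COOL -a-> COOL -a-> COOL -a-> COOL -b-> COOL -b-> COOL -c-> COOL -a-> COOL  → end COOL, rejected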